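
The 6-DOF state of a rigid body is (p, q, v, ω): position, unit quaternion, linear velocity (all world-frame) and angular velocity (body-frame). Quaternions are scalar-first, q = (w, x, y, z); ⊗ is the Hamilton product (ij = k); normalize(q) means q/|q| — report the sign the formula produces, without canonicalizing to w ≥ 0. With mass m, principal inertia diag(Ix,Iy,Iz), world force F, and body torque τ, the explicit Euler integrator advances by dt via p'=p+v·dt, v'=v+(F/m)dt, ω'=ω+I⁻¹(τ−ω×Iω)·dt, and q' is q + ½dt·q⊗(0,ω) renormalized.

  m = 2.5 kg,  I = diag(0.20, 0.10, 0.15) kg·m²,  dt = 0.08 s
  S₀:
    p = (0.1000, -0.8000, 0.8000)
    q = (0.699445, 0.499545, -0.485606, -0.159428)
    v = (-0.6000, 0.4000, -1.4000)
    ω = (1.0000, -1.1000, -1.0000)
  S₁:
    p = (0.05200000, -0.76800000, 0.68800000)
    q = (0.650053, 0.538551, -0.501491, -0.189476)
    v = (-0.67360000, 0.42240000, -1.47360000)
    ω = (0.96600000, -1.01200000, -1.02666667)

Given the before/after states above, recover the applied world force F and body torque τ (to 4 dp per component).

v₁ − v₀ = (-0.07360000, 0.02240000, -0.07360000)
applied force F = (-2.3000, 0.7000, -2.3000)
rate change Δω = (-0.03400000, 0.08800000, -0.02666667)
ω₀×(Iω₀) = (0.0550, -0.0500, 0.1100)
I·α + gyro = (-0.0300, 0.0600, 0.0600)

F = (-2.3000, 0.7000, -2.3000)
τ = (-0.0300, 0.0600, 0.0600)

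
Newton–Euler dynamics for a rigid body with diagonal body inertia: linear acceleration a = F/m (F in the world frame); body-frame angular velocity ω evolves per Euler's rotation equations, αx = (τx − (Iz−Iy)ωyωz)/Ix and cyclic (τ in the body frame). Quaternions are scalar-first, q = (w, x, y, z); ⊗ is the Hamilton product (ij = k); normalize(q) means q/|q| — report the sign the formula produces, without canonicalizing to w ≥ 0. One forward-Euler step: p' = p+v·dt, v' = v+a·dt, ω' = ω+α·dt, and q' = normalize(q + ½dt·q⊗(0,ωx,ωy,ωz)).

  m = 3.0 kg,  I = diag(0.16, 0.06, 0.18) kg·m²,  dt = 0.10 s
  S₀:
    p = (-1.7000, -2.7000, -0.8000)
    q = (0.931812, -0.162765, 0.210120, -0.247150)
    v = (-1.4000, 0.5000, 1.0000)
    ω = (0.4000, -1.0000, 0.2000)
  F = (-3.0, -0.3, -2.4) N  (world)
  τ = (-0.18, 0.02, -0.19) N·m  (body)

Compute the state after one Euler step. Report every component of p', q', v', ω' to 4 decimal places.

p' = (-1.8400, -2.6500, -0.7000)
q' = (0.9466, -0.1542, 0.1600, -0.2335)
v' = (-1.5000, 0.4900, 0.9200)
ω' = (0.3025, -0.9640, 0.0722)

gyro term ω×Iω = (-0.0240, -0.0016, 0.0400)
angular accel α = (-0.9750, 0.3600, -1.2778)
new body rate ω' = (0.3025, -0.9640, 0.0722)
q⊗(0,ω) = (0.3246560, 0.1675988, -0.9981190, 0.2650794)
q + ½dt·q⊗(0,ω), renormalized = (0.9466, -0.1542, 0.1600, -0.2335)
p' = p + v·dt = (-1.8400, -2.6500, -0.7000)
v' = v + a·dt = (-1.5000, 0.4900, 0.9200)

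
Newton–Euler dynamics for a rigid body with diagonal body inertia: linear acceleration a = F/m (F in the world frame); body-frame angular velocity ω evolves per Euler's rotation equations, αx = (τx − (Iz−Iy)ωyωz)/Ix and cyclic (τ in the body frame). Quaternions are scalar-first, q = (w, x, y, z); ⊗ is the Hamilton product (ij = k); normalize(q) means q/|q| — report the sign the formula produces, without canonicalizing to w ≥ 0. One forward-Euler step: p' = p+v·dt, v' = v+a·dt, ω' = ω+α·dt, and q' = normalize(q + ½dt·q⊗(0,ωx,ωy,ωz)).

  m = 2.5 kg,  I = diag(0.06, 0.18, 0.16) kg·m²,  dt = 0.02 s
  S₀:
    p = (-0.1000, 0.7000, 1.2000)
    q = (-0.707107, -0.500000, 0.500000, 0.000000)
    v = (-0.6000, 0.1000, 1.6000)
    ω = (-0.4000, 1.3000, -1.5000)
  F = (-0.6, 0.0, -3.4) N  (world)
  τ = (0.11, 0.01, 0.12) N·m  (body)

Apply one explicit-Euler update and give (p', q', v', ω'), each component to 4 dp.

precession coupling ω×(Iω) = (0.0390, -0.0600, -0.0624)
α = I⁻¹(τ − ω×Iω) = (1.1833, 0.3889, 1.1400)
ω + α·dt = (-0.3763, 1.3078, -1.4772)
q⊗(0,ω) = (-0.8500000, -0.4671572, -1.6692391, 0.6106605)
updated quaternion q' = (-0.7155, -0.5046, 0.4832, 0.0061)
a = (-0.2400, 0.0000, -1.3600)
p' = p + v·dt = (-0.1120, 0.7020, 1.2320)
v' = v + a·dt = (-0.6048, 0.1000, 1.5728)

p' = (-0.1120, 0.7020, 1.2320)
q' = (-0.7155, -0.5046, 0.4832, 0.0061)
v' = (-0.6048, 0.1000, 1.5728)
ω' = (-0.3763, 1.3078, -1.4772)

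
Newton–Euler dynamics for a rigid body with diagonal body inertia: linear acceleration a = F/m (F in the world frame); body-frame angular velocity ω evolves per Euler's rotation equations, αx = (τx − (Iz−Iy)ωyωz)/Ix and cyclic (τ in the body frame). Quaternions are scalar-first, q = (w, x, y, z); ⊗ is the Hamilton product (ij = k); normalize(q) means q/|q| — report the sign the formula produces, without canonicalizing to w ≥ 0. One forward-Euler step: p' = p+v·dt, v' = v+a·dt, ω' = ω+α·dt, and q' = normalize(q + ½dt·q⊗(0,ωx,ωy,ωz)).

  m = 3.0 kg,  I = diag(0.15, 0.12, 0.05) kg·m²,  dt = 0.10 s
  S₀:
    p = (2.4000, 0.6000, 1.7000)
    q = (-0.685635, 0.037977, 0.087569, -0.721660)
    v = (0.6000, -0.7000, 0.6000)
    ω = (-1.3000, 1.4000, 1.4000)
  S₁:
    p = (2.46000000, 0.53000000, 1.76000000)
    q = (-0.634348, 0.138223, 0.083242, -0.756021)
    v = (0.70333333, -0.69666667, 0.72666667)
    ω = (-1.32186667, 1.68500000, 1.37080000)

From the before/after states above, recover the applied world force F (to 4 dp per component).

velocity change Δv = (0.10333333, 0.00333333, 0.12666667)
m·(v₁−v₀)/dt = (3.1000, 0.1000, 3.8000)

F = (3.1000, 0.1000, 3.8000)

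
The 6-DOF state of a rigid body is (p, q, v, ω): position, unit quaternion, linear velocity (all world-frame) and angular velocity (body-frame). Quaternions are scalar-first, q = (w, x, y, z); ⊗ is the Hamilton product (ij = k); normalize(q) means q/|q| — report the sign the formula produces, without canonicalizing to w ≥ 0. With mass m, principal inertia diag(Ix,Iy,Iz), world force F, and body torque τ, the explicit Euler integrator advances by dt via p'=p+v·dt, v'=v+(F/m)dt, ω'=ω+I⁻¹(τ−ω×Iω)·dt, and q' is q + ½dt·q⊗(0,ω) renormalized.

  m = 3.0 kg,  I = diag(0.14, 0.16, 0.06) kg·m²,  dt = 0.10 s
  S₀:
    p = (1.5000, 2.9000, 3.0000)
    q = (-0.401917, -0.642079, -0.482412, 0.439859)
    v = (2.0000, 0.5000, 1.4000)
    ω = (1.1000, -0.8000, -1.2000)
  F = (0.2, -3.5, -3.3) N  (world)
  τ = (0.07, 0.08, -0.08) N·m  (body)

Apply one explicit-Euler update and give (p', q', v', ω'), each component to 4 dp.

p' = p + v·dt = (1.7000, 2.9500, 3.1400)
new velocity v' = (2.0067, 0.3833, 1.2900)
precession coupling ω×(Iω) = (-0.0960, -0.1056, -0.0176)
α = I⁻¹(τ − ω×Iω) = (1.1857, 1.1600, -1.0400)
ω' = ω + α·dt = (1.2186, -0.6840, -1.3040)
Hamilton product q⊗(0,ω) = (0.8481881, 0.4886729, 0.0348837, 1.5266168)
q + ½dt·q⊗(0,ω), renormalized = (-0.3580, -0.6151, -0.4787, 0.5141)

p' = (1.7000, 2.9500, 3.1400)
q' = (-0.3580, -0.6151, -0.4787, 0.5141)
v' = (2.0067, 0.3833, 1.2900)
ω' = (1.2186, -0.6840, -1.3040)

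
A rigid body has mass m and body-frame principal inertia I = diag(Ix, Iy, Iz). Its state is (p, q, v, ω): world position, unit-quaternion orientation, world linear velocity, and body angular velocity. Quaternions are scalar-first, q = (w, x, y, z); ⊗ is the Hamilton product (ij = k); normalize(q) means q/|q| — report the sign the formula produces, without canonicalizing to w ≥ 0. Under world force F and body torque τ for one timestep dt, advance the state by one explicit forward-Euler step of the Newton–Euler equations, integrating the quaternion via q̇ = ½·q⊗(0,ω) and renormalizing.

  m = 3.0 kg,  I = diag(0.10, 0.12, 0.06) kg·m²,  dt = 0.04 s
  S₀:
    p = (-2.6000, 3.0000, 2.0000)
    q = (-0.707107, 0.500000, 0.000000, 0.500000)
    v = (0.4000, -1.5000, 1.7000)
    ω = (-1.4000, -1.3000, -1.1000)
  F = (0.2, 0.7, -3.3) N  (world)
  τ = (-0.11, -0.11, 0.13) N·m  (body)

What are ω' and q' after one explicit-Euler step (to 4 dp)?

ω' = (-1.4097, -1.3572, -1.0376)
q' = (-0.6814, 0.5323, 0.0154, 0.5021)

gyro term ω×Iω = (-0.0858, 0.0616, 0.0364)
α = I⁻¹(τ − ω×Iω) = (-0.2420, -1.4300, 1.5600)
new body rate ω' = (-1.4097, -1.3572, -1.0376)
q⊗(0,ω) = (1.2500000, 1.6399498, 0.7692391, 0.1278177)
q' = normalize(q + ½dt·q⊗(0,ω)) = (-0.6814, 0.5323, 0.0154, 0.5021)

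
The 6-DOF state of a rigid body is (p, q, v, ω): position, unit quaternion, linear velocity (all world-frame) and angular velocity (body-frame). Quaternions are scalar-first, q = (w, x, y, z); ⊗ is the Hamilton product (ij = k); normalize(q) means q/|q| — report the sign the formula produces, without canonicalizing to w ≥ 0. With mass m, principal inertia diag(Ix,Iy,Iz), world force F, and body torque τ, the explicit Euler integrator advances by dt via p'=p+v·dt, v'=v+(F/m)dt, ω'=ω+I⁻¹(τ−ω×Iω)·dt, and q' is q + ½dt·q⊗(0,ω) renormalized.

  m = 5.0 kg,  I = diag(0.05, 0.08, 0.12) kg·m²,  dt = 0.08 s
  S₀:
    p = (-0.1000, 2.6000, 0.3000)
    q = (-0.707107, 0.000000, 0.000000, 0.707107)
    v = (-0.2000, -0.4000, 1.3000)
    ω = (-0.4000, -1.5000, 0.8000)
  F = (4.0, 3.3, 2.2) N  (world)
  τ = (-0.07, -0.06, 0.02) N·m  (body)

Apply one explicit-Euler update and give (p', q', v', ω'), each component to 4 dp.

α = I⁻¹(τ − ω×Iω) = (-0.4400, -1.0300, 0.0167)
new body rate ω' = (-0.4352, -1.5824, 0.8013)
q⊗(0,ω) = (-0.5656856, 1.3435033, 0.7778177, -0.5656856)
q + ½dt·q⊗(0,ω), renormalized = (-0.7280, 0.0536, 0.0310, 0.6828)
a = F/m = (0.8000, 0.6600, 0.4400)
p + v·dt = (-0.1160, 2.5680, 0.4040)
v' = v + a·dt = (-0.1360, -0.3472, 1.3352)

p' = (-0.1160, 2.5680, 0.4040)
q' = (-0.7280, 0.0536, 0.0310, 0.6828)
v' = (-0.1360, -0.3472, 1.3352)
ω' = (-0.4352, -1.5824, 0.8013)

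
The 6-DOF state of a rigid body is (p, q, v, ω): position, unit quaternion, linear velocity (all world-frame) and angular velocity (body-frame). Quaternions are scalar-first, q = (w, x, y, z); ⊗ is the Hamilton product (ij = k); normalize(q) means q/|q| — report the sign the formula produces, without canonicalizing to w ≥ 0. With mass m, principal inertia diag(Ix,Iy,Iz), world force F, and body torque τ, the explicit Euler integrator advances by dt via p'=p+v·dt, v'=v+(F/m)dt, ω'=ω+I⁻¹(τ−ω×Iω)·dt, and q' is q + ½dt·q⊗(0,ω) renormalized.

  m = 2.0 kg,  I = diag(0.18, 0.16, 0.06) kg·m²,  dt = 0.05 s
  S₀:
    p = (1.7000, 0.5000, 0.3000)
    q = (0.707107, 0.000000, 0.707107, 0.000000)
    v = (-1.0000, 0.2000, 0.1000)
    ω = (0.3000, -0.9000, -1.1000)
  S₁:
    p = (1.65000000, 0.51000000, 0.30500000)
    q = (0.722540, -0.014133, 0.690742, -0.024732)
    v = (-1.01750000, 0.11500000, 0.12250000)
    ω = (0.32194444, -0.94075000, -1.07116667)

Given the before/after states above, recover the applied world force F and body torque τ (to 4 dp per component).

rate change Δω = (0.02194444, -0.04075000, 0.02883333)
precession coupling = (-0.0990, -0.0396, 0.0054)
applied torque τ = (-0.0200, -0.1700, 0.0400)
v₁ − v₀ = (-0.01750000, -0.08500000, 0.02250000)
m·(v₁−v₀)/dt = (-0.7000, -3.4000, 0.9000)

F = (-0.7000, -3.4000, 0.9000)
τ = (-0.0200, -0.1700, 0.0400)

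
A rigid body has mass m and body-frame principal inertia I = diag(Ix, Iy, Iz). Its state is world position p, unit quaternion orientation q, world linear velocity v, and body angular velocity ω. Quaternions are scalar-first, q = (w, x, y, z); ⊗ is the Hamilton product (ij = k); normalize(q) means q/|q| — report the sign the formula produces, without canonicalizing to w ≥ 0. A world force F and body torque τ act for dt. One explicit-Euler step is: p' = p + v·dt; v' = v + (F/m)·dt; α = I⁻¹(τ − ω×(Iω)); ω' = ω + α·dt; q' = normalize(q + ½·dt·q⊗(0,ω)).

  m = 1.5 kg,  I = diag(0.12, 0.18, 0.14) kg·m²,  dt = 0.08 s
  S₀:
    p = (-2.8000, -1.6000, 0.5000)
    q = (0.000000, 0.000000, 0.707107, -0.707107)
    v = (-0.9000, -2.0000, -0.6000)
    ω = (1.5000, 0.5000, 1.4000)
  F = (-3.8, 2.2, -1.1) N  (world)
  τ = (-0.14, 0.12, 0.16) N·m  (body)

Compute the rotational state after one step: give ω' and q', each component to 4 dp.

ω' = (1.4253, 0.5720, 1.4657)
q' = (0.0254, 0.0535, 0.6623, -0.7469)

angular accel α = (-0.9333, 0.9000, 0.8214)
new body rate ω' = (1.4253, 0.5720, 1.4657)
2q̇ = q⊗(0,ω) = (0.6363963, 1.3435033, -1.0606605, -1.0606605)
q' = normalize(q + ½dt·q⊗(0,ω)) = (0.0254, 0.0535, 0.6623, -0.7469)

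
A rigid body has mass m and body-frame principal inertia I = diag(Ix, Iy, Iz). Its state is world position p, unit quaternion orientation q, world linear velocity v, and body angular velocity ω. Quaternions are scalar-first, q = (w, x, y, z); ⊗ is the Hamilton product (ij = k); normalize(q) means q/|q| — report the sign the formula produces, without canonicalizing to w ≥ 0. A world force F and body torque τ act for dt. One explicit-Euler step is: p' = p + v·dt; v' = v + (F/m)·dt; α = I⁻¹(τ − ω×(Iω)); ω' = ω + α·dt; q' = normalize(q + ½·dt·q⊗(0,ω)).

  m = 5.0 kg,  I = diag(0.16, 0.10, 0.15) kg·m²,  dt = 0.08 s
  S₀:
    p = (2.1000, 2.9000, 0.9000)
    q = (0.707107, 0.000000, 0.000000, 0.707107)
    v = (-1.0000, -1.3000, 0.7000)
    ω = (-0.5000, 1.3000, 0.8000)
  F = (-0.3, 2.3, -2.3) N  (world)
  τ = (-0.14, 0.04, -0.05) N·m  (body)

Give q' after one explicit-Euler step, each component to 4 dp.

q' = (0.6831, -0.0508, 0.0226, 0.7282)

2q̇ = q⊗(0,ω) = (-0.5656856, -1.2727926, 0.5656856, 0.5656856)
q + ½dt·q⊗(0,ω), renormalized = (0.6831, -0.0508, 0.0226, 0.7282)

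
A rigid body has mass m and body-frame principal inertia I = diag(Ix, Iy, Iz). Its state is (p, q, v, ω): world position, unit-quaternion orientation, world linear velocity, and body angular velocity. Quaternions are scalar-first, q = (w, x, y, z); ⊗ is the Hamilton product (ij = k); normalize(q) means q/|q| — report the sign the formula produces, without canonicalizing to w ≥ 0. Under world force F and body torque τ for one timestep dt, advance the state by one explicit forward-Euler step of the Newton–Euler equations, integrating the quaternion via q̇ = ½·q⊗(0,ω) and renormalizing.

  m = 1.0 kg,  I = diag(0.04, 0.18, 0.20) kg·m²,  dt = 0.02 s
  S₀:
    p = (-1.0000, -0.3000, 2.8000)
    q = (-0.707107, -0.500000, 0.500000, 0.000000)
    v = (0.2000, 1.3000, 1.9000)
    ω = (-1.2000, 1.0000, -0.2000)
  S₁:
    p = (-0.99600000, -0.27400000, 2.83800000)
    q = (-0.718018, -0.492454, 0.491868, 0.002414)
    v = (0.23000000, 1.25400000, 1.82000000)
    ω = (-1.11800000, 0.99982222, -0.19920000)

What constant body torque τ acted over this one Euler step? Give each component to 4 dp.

rate change Δω = (0.08200000, -0.00017778, 0.00080000)
precession coupling = (-0.0040, -0.0384, -0.1680)
I·α + gyro = (0.1600, -0.0400, -0.1600)

τ = (0.1600, -0.0400, -0.1600)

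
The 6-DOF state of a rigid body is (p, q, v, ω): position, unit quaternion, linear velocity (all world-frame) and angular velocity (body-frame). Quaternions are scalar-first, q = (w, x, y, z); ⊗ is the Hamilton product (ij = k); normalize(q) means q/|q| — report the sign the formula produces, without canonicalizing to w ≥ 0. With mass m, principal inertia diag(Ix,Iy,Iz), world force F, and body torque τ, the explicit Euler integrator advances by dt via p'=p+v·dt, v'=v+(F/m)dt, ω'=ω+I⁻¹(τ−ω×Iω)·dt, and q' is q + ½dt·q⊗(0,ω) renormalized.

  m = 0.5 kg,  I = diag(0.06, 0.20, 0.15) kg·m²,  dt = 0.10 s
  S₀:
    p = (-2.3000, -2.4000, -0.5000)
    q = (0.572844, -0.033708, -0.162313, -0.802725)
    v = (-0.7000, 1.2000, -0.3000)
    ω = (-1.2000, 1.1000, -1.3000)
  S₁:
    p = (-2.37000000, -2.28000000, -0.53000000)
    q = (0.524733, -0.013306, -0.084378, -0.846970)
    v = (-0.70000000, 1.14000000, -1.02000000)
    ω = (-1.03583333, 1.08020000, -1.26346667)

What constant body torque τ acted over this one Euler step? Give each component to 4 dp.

Δω = ω₁−ω₀ = (0.16416667, -0.01980000, 0.03653333)
applied torque τ = (0.1700, -0.1800, -0.1300)

τ = (0.1700, -0.1800, -0.1300)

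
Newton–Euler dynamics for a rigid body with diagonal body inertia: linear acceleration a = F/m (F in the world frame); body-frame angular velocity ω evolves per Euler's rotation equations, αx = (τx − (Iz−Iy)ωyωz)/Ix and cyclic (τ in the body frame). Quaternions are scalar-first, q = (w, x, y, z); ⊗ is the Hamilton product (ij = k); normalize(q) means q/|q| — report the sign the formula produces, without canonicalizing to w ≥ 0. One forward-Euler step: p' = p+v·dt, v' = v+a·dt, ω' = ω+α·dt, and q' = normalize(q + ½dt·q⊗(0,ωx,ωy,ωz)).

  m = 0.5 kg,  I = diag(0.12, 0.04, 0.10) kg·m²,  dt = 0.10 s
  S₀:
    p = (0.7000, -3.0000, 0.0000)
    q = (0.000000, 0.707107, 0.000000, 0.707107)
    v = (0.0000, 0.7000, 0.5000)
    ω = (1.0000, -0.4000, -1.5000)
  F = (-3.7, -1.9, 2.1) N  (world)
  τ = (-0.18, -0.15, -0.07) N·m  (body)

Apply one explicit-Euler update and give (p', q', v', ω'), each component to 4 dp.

p' = (0.7000, -2.9300, 0.0500)
q' = (0.0176, 0.7182, 0.0880, 0.6900)
v' = (-0.7400, 0.3200, 0.9200)
ω' = (0.8200, -0.7000, -1.6020)

ω×(Iω) gyroscopic = (0.0360, -0.0300, 0.0320)
angular accel α = (-1.8000, -3.0000, -1.0200)
ω' = ω + α·dt = (0.8200, -0.7000, -1.6020)
q⊗(0,ω) = (0.3535535, 0.2828428, 1.7677675, -0.2828428)
q + ½dt·q⊗(0,ω), renormalized = (0.0176, 0.7182, 0.0880, 0.6900)
linear accel F/m = (-7.4000, -3.8000, 4.2000)
p + v·dt = (0.7000, -2.9300, 0.0500)
new velocity v' = (-0.7400, 0.3200, 0.9200)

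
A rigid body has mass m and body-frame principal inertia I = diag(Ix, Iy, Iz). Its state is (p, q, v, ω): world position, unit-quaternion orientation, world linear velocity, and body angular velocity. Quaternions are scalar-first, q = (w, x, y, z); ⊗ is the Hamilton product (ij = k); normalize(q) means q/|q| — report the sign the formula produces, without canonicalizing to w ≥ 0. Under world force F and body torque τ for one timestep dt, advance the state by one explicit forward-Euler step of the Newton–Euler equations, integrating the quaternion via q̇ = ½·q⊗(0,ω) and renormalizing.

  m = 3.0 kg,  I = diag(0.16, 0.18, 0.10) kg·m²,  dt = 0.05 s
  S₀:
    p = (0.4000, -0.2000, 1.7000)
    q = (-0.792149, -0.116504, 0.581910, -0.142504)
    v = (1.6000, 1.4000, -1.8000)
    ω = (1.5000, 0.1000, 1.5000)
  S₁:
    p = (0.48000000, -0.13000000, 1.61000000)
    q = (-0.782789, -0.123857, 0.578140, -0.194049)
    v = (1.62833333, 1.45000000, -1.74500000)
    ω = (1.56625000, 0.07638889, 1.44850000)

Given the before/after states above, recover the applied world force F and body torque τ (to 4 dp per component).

F = (1.7000, 3.0000, 3.3000)
τ = (0.2000, 0.0500, -0.1000)

ω₁ − ω₀ = (0.06625000, -0.02361111, -0.05150000)
I·α + gyro = (0.2000, 0.0500, -0.1000)
velocity change Δv = (0.02833333, 0.05000000, 0.05500000)
m·(v₁−v₀)/dt = (1.7000, 3.0000, 3.3000)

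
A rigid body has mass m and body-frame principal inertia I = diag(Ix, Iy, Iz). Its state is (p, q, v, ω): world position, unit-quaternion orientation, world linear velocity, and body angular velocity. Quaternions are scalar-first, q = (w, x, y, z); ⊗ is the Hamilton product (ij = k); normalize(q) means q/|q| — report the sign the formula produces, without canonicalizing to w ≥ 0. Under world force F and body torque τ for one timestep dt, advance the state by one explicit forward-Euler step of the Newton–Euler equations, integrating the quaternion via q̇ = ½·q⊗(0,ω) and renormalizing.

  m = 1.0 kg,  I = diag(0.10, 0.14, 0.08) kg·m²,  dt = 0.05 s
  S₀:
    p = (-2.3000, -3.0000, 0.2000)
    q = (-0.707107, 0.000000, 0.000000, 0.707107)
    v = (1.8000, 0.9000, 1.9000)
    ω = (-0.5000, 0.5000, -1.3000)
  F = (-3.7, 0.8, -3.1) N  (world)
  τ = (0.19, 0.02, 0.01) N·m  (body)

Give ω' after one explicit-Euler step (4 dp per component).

ω' = (-0.4245, 0.5025, -1.2875)

(τ − ω×Iω)/I = (1.5100, 0.0500, 0.2500)
ω + α·dt = (-0.4245, 0.5025, -1.2875)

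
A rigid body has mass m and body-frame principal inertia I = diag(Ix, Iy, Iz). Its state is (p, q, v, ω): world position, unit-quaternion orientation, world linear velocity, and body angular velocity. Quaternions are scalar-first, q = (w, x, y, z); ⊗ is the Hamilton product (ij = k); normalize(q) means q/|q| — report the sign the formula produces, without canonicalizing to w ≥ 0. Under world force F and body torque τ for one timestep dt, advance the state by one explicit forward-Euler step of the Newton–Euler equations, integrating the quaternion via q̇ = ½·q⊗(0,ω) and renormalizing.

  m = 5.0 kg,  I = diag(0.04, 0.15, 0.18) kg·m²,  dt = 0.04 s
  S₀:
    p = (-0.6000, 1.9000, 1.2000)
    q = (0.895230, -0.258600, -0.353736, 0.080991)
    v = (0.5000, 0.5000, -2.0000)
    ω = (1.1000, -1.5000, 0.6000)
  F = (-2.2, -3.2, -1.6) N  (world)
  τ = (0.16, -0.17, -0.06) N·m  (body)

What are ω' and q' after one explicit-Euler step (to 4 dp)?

ω' = (1.2870, -1.5207, 0.6270)
q' = (0.8887, -0.2405, -0.3754, 0.1072)

α = I⁻¹(τ − ω×Iω) = (4.6750, -0.5173, 0.6750)
ω + α·dt = (1.2870, -1.5207, 0.6270)
q⊗(0,ω) = (-0.2947386, 0.8939979, -1.0985949, 1.3141476)
q' = normalize(q + ½dt·q⊗(0,ω)) = (0.8887, -0.2405, -0.3754, 0.1072)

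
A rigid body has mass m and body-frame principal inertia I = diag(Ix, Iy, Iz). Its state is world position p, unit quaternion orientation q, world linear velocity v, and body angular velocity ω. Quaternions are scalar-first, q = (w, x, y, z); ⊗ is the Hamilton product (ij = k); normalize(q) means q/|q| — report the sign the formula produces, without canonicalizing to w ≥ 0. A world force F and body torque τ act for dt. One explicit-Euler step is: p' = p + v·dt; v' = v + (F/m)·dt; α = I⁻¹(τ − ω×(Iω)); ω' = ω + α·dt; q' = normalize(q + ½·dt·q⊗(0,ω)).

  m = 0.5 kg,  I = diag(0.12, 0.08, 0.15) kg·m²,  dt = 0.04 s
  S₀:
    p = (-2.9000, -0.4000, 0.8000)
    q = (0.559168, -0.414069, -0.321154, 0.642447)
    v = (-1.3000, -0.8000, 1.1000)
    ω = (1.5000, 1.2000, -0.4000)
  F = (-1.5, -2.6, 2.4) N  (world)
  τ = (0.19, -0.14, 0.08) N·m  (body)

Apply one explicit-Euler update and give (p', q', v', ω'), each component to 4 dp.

p' = (-2.9520, -0.4320, 0.8440)
q' = (0.5840, -0.4098, -0.2915, 0.6372)
v' = (-1.4200, -1.0080, 1.2920)
ω' = (1.5745, 1.1210, -0.3595)

angular accel α = (1.8633, -1.9750, 1.0133)
new body rate ω' = (1.5745, 1.1210, -0.3595)
q⊗(0,ω) = (1.2634671, 0.1962772, 1.4690445, -0.2388190)
q + ½dt·q⊗(0,ω), renormalized = (0.5840, -0.4098, -0.2915, 0.6372)
p + v·dt = (-2.9520, -0.4320, 0.8440)
v + (F/m)dt = (-1.4200, -1.0080, 1.2920)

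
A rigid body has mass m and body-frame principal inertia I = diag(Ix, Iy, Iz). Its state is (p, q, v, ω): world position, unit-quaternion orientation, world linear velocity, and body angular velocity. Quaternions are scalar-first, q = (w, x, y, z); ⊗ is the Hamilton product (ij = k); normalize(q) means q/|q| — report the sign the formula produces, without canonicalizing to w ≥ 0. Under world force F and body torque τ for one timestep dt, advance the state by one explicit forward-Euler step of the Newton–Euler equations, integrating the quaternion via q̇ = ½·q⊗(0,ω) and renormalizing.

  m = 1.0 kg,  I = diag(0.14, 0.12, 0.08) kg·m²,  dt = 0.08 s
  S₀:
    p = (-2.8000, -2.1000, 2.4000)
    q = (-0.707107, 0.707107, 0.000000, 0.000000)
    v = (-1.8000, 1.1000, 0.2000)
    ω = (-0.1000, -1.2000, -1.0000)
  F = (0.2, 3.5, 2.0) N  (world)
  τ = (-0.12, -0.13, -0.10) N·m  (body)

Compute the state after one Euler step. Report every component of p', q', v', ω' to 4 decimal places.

a = (0.2000, 3.5000, 2.0000)
p' = p + v·dt = (-2.9440, -2.0120, 2.4160)
v' = v + a·dt = (-1.7840, 1.3800, 0.3600)
ω×(Iω) gyroscopic = (-0.0480, 0.0060, -0.0024)
(τ − ω×Iω)/I = (-0.5143, -1.1333, -1.2200)
ω' = ω + α·dt = (-0.1411, -1.2907, -1.0976)
2q̇ = q⊗(0,ω) = (0.0707107, 0.0707107, 1.5556354, -0.1414214)
q' = normalize(q + ½dt·q⊗(0,ω)) = (-0.7029, 0.7085, 0.0621, -0.0056)

p' = (-2.9440, -2.0120, 2.4160)
q' = (-0.7029, 0.7085, 0.0621, -0.0056)
v' = (-1.7840, 1.3800, 0.3600)
ω' = (-0.1411, -1.2907, -1.0976)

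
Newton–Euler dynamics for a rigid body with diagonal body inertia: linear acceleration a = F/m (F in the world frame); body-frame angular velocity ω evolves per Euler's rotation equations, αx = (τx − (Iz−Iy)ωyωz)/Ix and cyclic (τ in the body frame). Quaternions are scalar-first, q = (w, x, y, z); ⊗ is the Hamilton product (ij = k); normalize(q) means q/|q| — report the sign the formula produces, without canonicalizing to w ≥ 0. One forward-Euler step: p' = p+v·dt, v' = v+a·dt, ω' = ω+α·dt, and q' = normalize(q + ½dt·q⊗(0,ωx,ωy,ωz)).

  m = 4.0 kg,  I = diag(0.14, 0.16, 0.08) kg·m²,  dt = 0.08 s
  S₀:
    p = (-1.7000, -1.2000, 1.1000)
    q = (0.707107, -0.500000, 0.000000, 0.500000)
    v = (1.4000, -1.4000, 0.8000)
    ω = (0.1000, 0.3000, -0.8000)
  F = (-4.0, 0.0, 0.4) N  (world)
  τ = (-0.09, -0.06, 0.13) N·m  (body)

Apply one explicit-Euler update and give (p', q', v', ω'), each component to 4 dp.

linear accel F/m = (-1.0000, 0.0000, 0.1000)
new position p' = (-1.5880, -1.3120, 1.1640)
v + (F/m)dt = (1.3200, -1.4000, 0.8080)
ω×(Iω) gyroscopic = (0.0192, -0.0048, 0.0006)
angular accel α = (-0.7800, -0.3450, 1.6175)
ω' = ω + α·dt = (0.0376, 0.2724, -0.6706)
2q̇ = q⊗(0,ω) = (0.4500000, -0.0792893, -0.1378679, -0.7156856)
updated quaternion q' = (0.7247, -0.5029, -0.0055, 0.4711)

p' = (-1.5880, -1.3120, 1.1640)
q' = (0.7247, -0.5029, -0.0055, 0.4711)
v' = (1.3200, -1.4000, 0.8080)
ω' = (0.0376, 0.2724, -0.6706)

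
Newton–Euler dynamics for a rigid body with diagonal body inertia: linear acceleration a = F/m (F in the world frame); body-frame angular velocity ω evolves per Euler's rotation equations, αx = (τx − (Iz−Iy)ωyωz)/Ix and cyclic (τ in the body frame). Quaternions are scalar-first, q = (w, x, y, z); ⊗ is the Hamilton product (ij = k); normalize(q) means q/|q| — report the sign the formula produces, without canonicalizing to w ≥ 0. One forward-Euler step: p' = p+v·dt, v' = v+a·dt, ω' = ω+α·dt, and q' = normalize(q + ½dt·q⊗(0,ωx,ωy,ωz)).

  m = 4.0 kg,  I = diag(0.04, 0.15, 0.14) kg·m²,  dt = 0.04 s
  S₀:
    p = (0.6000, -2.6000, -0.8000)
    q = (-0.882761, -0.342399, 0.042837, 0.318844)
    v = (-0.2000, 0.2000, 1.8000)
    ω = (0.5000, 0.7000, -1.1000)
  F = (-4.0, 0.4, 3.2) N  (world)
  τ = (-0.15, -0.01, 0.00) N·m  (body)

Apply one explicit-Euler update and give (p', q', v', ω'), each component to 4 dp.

angular accel α = (-3.9425, -0.4333, -0.2750)
new body rate ω' = (0.3423, 0.6827, -1.1110)
Hamilton product q⊗(0,ω) = (0.4919420, -0.7116920, -0.8351496, 0.7099393)
q + ½dt·q⊗(0,ω), renormalized = (-0.8726, -0.3565, 0.0261, 0.3329)
linear accel F/m = (-1.0000, 0.1000, 0.8000)
p' = p + v·dt = (0.5920, -2.5920, -0.7280)
v + (F/m)dt = (-0.2400, 0.2040, 1.8320)

p' = (0.5920, -2.5920, -0.7280)
q' = (-0.8726, -0.3565, 0.0261, 0.3329)
v' = (-0.2400, 0.2040, 1.8320)
ω' = (0.3423, 0.6827, -1.1110)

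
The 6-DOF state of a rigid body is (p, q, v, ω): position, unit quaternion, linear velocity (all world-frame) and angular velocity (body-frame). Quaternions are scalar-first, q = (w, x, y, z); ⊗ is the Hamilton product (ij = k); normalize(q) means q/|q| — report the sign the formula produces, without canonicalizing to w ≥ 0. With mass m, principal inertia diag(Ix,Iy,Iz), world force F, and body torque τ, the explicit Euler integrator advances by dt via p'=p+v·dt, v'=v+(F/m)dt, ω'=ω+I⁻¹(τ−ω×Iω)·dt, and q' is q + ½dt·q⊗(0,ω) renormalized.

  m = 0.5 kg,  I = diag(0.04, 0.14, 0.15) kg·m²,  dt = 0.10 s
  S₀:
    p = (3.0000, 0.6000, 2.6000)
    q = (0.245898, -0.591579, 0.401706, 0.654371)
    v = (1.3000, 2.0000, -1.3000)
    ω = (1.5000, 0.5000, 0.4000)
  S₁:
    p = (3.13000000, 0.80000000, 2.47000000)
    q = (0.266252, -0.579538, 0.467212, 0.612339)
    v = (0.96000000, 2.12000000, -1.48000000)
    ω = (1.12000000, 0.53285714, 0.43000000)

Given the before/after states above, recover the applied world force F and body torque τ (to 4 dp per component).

F = (-1.7000, 0.6000, -0.9000)
τ = (-0.1500, -0.0200, 0.1200)

rate change Δω = (-0.38000000, 0.03285714, 0.03000000)
gyro term ω₀×Iω₀ = (0.0020, -0.0660, 0.0750)
τ = I·(Δω/dt) + ω₀×(Iω₀) = (-0.1500, -0.0200, 0.1200)
Δv = v₁−v₀ = (-0.34000000, 0.12000000, -0.18000000)
m·(v₁−v₀)/dt = (-1.7000, 0.6000, -0.9000)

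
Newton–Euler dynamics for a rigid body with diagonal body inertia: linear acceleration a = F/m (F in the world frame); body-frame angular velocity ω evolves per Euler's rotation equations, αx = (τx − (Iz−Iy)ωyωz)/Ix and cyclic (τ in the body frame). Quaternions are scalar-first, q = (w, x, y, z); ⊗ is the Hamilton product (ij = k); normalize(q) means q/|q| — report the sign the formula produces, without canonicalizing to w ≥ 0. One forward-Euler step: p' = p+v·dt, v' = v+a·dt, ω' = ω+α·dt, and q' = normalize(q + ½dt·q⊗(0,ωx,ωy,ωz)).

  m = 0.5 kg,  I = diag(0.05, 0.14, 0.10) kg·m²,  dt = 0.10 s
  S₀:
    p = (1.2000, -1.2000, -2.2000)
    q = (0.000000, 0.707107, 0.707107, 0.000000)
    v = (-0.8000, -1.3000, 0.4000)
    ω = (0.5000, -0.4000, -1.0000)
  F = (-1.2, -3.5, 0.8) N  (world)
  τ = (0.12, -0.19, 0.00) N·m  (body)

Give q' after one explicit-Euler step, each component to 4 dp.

Hamilton product q⊗(0,ω) = (-0.0707107, -0.7071070, 0.7071070, -0.6363963)
q' = normalize(q + ½dt·q⊗(0,ω)) = (-0.0035, 0.6706, 0.7412, -0.0318)

q' = (-0.0035, 0.6706, 0.7412, -0.0318)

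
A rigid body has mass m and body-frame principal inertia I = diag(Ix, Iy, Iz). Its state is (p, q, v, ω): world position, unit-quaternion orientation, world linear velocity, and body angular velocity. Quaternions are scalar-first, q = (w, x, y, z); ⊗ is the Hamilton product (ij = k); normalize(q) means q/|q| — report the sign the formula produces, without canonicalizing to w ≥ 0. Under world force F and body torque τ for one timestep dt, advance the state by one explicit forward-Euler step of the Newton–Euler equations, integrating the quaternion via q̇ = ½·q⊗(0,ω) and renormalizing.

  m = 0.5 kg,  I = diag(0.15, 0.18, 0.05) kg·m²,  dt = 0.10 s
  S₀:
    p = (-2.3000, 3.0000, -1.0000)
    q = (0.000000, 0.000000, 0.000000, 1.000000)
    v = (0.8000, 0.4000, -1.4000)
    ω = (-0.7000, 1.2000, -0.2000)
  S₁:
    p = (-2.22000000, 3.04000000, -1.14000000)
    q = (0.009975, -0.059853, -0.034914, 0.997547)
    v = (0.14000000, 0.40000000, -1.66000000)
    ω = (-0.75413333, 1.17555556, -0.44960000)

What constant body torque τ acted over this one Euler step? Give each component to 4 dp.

Δω = ω₁−ω₀ = (-0.05413333, -0.02444444, -0.24960000)
ω₀×(Iω₀) = (0.0312, 0.0140, -0.0252)
applied torque τ = (-0.0500, -0.0300, -0.1500)

τ = (-0.0500, -0.0300, -0.1500)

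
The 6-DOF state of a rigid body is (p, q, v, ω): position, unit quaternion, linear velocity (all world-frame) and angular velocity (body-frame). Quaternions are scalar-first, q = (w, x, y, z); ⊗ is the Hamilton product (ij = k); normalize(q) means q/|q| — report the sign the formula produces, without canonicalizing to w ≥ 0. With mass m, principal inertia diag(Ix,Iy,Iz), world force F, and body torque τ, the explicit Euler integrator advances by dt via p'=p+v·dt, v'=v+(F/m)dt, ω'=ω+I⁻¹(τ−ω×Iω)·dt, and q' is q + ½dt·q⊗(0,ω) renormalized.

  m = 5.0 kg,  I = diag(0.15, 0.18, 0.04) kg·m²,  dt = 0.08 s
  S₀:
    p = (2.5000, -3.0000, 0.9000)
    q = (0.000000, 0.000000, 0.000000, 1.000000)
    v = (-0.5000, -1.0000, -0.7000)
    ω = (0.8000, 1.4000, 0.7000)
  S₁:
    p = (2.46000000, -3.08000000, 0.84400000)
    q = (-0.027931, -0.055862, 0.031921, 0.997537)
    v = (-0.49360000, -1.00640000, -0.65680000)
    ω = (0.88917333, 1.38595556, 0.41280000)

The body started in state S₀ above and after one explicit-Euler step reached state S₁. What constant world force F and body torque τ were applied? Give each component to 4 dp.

F = (0.4000, -0.4000, 2.7000)
τ = (0.0300, 0.0300, -0.1100)

Δω = ω₁−ω₀ = (0.08917333, -0.01404444, -0.28720000)
gyro term ω₀×Iω₀ = (-0.1372, 0.0616, 0.0336)
τ = I·(Δω/dt) + ω₀×(Iω₀) = (0.0300, 0.0300, -0.1100)
v₁ − v₀ = (0.00640000, -0.00640000, 0.04320000)
F = m·Δv/dt = (0.4000, -0.4000, 2.7000)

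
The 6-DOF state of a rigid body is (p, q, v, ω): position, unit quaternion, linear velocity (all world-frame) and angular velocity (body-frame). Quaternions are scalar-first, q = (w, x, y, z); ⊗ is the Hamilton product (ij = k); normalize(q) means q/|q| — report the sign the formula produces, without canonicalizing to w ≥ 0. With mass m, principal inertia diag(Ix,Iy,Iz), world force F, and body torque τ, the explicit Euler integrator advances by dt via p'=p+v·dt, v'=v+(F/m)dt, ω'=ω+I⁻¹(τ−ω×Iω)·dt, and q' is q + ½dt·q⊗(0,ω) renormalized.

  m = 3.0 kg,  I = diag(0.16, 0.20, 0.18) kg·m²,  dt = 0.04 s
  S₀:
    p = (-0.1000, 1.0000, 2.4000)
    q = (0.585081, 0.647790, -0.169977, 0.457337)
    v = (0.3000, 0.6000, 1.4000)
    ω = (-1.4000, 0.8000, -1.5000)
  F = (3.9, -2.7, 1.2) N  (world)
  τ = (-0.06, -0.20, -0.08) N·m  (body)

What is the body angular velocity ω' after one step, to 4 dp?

ω' = (-1.4210, 0.7684, -1.5078)

ω×(Iω) gyroscopic = (0.0240, -0.0420, -0.0448)
α = I⁻¹(τ − ω×Iω) = (-0.5250, -0.7900, -0.1956)
ω' = ω + α·dt = (-1.4210, 0.7684, -1.5078)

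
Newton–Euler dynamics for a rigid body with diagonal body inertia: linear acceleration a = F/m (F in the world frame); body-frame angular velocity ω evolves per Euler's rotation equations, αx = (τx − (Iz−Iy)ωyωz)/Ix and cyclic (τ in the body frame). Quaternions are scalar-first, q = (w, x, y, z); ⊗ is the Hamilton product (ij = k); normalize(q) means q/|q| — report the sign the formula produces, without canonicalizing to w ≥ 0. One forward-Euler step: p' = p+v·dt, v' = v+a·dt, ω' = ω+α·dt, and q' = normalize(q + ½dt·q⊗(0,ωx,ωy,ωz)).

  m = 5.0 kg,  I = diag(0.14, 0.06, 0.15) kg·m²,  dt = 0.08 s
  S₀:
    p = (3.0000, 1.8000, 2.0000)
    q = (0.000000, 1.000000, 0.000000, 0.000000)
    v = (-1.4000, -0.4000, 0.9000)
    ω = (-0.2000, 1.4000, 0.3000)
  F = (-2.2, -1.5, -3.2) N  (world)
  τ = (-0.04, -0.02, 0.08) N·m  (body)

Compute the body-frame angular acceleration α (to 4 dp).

ω×(Iω) gyroscopic = (0.0378, 0.0006, 0.0224)
angular accel α = (-0.5557, -0.3433, 0.3840)

α = (-0.5557, -0.3433, 0.3840)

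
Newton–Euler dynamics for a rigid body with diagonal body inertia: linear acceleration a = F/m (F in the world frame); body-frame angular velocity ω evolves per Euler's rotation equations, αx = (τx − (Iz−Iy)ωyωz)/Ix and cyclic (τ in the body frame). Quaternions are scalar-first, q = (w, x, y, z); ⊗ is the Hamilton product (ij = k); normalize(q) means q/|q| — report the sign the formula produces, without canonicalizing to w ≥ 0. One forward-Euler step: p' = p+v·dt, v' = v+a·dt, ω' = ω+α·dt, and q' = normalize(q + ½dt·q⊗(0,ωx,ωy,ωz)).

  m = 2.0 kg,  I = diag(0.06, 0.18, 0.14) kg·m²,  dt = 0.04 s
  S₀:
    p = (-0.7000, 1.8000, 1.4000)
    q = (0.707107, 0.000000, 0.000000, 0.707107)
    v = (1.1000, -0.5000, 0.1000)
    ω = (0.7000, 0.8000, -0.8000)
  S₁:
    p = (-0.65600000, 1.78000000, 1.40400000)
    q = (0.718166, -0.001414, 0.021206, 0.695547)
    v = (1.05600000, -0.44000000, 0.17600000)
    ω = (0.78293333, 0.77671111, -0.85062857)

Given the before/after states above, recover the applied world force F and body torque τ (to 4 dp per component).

F = (-2.2000, 3.0000, 3.8000)
τ = (0.1500, -0.0600, -0.1100)

ω₁ − ω₀ = (0.08293333, -0.02328889, -0.05062857)
τ = I·(Δω/dt) + ω₀×(Iω₀) = (0.1500, -0.0600, -0.1100)
Δv = v₁−v₀ = (-0.04400000, 0.06000000, 0.07600000)
F = m·Δv/dt = (-2.2000, 3.0000, 3.8000)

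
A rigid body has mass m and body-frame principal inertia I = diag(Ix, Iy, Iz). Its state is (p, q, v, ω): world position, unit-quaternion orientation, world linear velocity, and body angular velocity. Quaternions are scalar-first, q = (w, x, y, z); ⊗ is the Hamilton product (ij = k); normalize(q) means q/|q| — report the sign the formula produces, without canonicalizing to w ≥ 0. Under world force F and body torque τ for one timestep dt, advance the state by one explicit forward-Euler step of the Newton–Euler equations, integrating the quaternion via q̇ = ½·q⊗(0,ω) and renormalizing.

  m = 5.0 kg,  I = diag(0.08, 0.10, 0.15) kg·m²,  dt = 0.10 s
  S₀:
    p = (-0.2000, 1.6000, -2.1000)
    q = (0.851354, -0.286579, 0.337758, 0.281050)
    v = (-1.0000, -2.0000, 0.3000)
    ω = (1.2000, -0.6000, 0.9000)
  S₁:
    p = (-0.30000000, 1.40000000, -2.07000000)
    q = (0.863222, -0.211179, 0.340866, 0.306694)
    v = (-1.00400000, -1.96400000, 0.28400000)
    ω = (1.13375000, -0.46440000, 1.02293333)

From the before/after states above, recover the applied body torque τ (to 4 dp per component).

τ = (-0.0800, 0.0600, 0.1700)

ω₁ − ω₀ = (-0.06625000, 0.13560000, 0.12293333)
ω₀×(Iω₀) = (-0.0270, -0.0756, -0.0144)
applied torque τ = (-0.0800, 0.0600, 0.1700)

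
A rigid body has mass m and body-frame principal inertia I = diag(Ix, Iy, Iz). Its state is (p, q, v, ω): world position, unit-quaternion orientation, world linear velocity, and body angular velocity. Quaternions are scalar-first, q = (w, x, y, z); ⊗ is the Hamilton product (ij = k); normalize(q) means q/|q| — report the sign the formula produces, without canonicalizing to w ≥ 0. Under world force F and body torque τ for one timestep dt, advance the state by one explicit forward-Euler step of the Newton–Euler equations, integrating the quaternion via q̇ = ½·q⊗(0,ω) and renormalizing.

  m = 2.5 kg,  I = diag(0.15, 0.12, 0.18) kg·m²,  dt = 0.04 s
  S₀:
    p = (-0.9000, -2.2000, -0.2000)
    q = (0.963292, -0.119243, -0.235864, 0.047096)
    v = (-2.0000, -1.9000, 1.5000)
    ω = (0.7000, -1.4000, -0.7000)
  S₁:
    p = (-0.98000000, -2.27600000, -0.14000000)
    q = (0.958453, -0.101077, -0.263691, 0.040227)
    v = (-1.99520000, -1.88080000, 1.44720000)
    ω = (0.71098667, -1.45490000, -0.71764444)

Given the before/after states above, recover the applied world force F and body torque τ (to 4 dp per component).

Δv = v₁−v₀ = (0.00480000, 0.01920000, -0.05280000)
m·(v₁−v₀)/dt = (0.3000, 1.2000, -3.3000)
rate change Δω = (0.01098667, -0.05490000, -0.01764444)
precession coupling = (0.0588, 0.0147, 0.0294)
I·α + gyro = (0.1000, -0.1500, -0.0500)

F = (0.3000, 1.2000, -3.3000)
τ = (0.1000, -0.1500, -0.0500)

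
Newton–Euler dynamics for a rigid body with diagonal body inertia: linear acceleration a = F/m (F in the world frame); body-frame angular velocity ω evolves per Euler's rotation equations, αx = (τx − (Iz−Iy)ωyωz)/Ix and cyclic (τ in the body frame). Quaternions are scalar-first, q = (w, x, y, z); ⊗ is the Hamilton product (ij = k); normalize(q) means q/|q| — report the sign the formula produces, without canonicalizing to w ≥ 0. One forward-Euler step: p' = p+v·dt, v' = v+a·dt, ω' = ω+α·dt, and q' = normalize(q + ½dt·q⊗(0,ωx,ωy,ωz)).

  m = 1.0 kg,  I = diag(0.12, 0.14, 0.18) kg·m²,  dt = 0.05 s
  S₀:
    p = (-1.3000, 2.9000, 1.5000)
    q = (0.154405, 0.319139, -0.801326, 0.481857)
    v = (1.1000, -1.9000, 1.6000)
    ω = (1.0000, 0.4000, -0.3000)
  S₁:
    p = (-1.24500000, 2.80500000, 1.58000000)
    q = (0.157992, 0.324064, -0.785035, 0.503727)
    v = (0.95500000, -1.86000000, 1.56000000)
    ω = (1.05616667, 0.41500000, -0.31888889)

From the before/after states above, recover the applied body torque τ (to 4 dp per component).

ω₁ − ω₀ = (0.05616667, 0.01500000, -0.01888889)
gyro term ω₀×Iω₀ = (-0.0048, 0.0180, 0.0080)
τ = I·(Δω/dt) + ω₀×(Iω₀) = (0.1300, 0.0600, -0.0600)

τ = (0.1300, 0.0600, -0.0600)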